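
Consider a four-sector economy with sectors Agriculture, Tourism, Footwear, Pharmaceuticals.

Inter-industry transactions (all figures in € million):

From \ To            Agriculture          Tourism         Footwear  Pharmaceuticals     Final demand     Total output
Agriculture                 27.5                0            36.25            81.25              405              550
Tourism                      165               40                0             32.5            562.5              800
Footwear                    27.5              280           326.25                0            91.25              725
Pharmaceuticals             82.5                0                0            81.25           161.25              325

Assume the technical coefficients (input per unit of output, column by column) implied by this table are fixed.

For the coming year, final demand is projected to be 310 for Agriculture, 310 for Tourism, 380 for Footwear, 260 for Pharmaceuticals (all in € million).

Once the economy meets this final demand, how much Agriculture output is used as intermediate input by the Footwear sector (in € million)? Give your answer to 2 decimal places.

Technical coefficients a_ij = z_ij / X_j:
  a_AA = 27.5/550 = 0.05, a_TA = 165/550 = 0.30, a_FA = 27.5/550 = 0.05, a_PA = 82.5/550 = 0.15
  a_AT = 0/800 = 0.00, a_TT = 40/800 = 0.05, a_FT = 280/800 = 0.35, a_PT = 0/800 = 0.00
  a_AF = 36.25/725 = 0.05, a_TF = 0/725 = 0.00, a_FF = 326.25/725 = 0.45, a_PF = 0/725 = 0.00
  a_AP = 81.25/325 = 0.25, a_TP = 32.5/325 = 0.10, a_FP = 0/325 = 0.00, a_PP = 81.25/325 = 0.25
I − A =
  [   0.95     0.00    -0.05    -0.25]
  [  -0.30     0.95     0.00    -0.10]
  [  -0.05    -0.35     0.55     0.00]
  [  -0.15     0.00     0.00     0.75]
Compute the cofactors C_ij = (−1)^(i+j)·(3×3 minor ij) of I−A; the adjugate is their transpose:
adj(I−A) = Cᵀ =
  [ 0.391875   0.013125   0.035625   0.132375]
  [ 0.132000   0.369375   0.012000   0.093250]
  [ 0.119625   0.236250   0.641250   0.071375]
  [ 0.078375   0.002625   0.007125   0.488750]
det(I−A) = Σ_j (I−A)_1j·C_1j = (0.95)(0.391875) + (0.00)(0.132000) + (-0.05)(0.119625) + (-0.25)(0.078375) = 0.34670625
(I − A)⁻¹ = adj(I−A) / det(I−A) ≈
  [   1.1303     0.0379     0.1028     0.3818]
  [   0.3807     1.0654     0.0346     0.2690]
  [   0.3450     0.6814     1.8495     0.2059]
  [   0.2261     0.0076     0.0206     1.4097]
First solve x = (I − A)⁻¹ d = adj(I−A)·d / det(I−A); in particular x_F = (0.119625·310 + 0.236250·310 + 0.641250·380 + 0.071375·260) / 0.34670625 = 372.55375 / 0.34670625 ≈ 1074.5516.
Intermediate flow from A to F: z_AF = a_AF · x_F = 0.05 × 372.55375 / 0.34670625 = 18.6276875 / 0.34670625 ≈ 53.73.

z_AF = 53.73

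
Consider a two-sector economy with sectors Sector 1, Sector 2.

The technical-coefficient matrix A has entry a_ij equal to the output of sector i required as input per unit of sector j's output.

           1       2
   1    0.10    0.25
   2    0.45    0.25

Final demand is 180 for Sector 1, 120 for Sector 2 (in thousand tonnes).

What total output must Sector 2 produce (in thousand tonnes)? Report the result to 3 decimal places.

x_2 = 336.000

I − A =
  [   0.90    -0.25]
  [  -0.45     0.75]
det(I−A) = (0.90)(0.75) − (-0.25)(-0.45) = 0.5625
adj(I−A) = [[0.75, 0.25], [0.45, 0.90]]
(I − A)⁻¹ = adj(I−A) / det(I−A) ≈
  [   1.3333     0.4444]
  [   0.8000     1.6000]
x = (I − A)⁻¹ d = adj(I−A)·d / det(I−A), with det(I−A) = 0.5625:
  x_1 = (0.75·180 + 0.25·120) / 0.5625 = 165.00 / 0.5625 ≈ 293.333
  x_2 = (0.45·180 + 0.90·120) / 0.5625 = 189.00 / 0.5625 = 336.000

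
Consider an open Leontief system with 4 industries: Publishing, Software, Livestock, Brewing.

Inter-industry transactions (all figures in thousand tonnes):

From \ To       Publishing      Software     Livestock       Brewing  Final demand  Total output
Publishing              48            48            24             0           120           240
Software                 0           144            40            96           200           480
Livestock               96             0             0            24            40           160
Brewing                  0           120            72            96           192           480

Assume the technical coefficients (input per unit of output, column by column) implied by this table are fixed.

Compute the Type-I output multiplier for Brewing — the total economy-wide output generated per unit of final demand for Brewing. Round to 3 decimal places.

m_B = 2.077

Technical coefficients a_ij = z_ij / X_j:
  a_PP = 48/240 = 0.20, a_SP = 0/240 = 0.00, a_LP = 96/240 = 0.40, a_BP = 0/240 = 0.00
  a_PS = 48/480 = 0.10, a_SS = 144/480 = 0.30, a_LS = 0/480 = 0.00, a_BS = 120/480 = 0.25
  a_PL = 24/160 = 0.15, a_SL = 40/160 = 0.25, a_LL = 0/160 = 0.00, a_BL = 72/160 = 0.45
  a_PB = 0/480 = 0.00, a_SB = 96/480 = 0.20, a_LB = 24/480 = 0.05, a_BB = 96/480 = 0.20
I − A =
  [   0.80    -0.10    -0.15     0.00]
  [   0.00     0.70    -0.25    -0.20]
  [  -0.40     0.00     1.00    -0.05]
  [   0.00    -0.25    -0.45     0.80]
Compute the cofactors C_ij = (−1)^(i+j)·(3×3 minor ij) of I−A; the adjugate is their transpose:
adj(I−A) = Cᵀ =
  [ 0.491125   0.079625   0.105500   0.026500]
  [ 0.116000   0.574000   0.232000   0.158000]
  [ 0.204000   0.042000   0.408000   0.036000]
  [ 0.151000   0.203000   0.302000   0.508000]
det(I−A) = Σ_j (I−A)_1j·C_1j = (0.80)(0.491125) + (-0.10)(0.116000) + (-0.15)(0.204000) + (0.00)(0.151000) = 0.3507
(I − A)⁻¹ = adj(I−A) / det(I−A) ≈
  [   1.4004     0.2270     0.3008     0.0756]
  [   0.3308     1.6367     0.6615     0.4505]
  [   0.5817     0.1198     1.1634     0.1027]
  [   0.4306     0.5788     0.8611     1.4485]
The output multiplier for sector j is the column-j sum of the Leontief inverse (I − A)⁻¹ = adj(I−A) / det(I−A).
Column B of adj(I−A): (0.026500, 0.158000, 0.036000, 0.508000); det(I−A) = 0.3507.
m_B = (0.026500 + 0.158000 + 0.036000 + 0.508000) / 0.3507 = 0.7285 / 0.3507 ≈ 2.077.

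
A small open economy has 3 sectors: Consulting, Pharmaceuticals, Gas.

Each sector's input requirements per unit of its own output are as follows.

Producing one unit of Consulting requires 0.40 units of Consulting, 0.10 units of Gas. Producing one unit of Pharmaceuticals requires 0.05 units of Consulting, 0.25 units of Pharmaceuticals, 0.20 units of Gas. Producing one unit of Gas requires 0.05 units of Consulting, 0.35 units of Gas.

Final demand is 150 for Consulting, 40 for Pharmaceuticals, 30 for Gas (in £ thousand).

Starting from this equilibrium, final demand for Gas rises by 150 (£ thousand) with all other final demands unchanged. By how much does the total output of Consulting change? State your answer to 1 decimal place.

Δx_1 = 19.5

I − A =
  [   0.60    -0.05    -0.05]
  [   0.00     0.75     0.00]
  [  -0.10    -0.20     0.65]
Cofactors of I−A, C_ij = (−1)^(i+j)·(minor ij) (rows/columns in the sector order above):
  C_11 = (0.75)(0.65) − (0.00)(-0.20) = 0.4875
  C_12 = −[(0.00)(0.65) − (0.00)(-0.10)] = 0.0000
  C_13 = (0.00)(-0.20) − (0.75)(-0.10) = 0.0750
  C_21 = −[(-0.05)(0.65) − (-0.05)(-0.20)] = 0.0425
  C_22 = (0.60)(0.65) − (-0.05)(-0.10) = 0.3850
  C_23 = −[(0.60)(-0.20) − (-0.05)(-0.10)] = 0.1250
  C_31 = (-0.05)(0.00) − (-0.05)(0.75) = 0.0375
  C_32 = −[(0.60)(0.00) − (-0.05)(0.00)] = 0.0000
  C_33 = (0.60)(0.75) − (-0.05)(0.00) = 0.4500
det(I−A) = Σ_j (I−A)_1j·C_1j = (0.60)(0.4875) + (-0.05)(0.0000) + (-0.05)(0.0750) = 0.28875
adj(I−A) = Cᵀ =
  [ 0.4875   0.0425   0.0375]
  [ 0.0000   0.3850   0.0000]
  [ 0.0750   0.1250   0.4500]
(I − A)⁻¹ = adj(I−A) / det(I−A) ≈
  [   1.6883     0.1472     0.1299]
  [   0.0000     1.3333     0.0000]
  [   0.2597     0.4329     1.5584]
Δx = (I − A)⁻¹ Δd with Δd having +150 in the Gas component and 0 elsewhere.
So Δx_1 = L_13 · (+150), where L_13 = adj(I−A)_13 / det(I−A) = 0.0375 / 0.28875.
Δx_1 = 0.0375 × (+150) / 0.28875 = 5.625 / 0.28875 ≈ 19.5.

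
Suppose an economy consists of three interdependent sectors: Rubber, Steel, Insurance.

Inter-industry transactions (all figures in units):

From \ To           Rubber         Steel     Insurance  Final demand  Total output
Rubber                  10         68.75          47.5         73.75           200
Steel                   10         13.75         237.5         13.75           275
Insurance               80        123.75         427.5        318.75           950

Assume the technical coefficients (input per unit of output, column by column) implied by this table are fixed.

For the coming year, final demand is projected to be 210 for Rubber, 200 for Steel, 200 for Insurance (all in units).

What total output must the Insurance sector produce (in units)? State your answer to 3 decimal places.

Technical coefficients a_ij = z_ij / X_j:
  a_11 = 10/200 = 0.05, a_21 = 10/200 = 0.05, a_31 = 80/200 = 0.40
  a_12 = 68.75/275 = 0.25, a_22 = 13.75/275 = 0.05, a_32 = 123.75/275 = 0.45
  a_13 = 47.5/950 = 0.05, a_23 = 237.5/950 = 0.25, a_33 = 427.5/950 = 0.45
I − A =
  [   0.95    -0.25    -0.05]
  [  -0.05     0.95    -0.25]
  [  -0.40    -0.45     0.55]
Cofactors of I−A, C_ij = (−1)^(i+j)·(minor ij) (rows/columns in the sector order above):
  C_11 = (0.95)(0.55) − (-0.25)(-0.45) = 0.4100
  C_12 = −[(-0.05)(0.55) − (-0.25)(-0.40)] = 0.1275
  C_13 = (-0.05)(-0.45) − (0.95)(-0.40) = 0.4025
  C_21 = −[(-0.25)(0.55) − (-0.05)(-0.45)] = 0.1600
  C_22 = (0.95)(0.55) − (-0.05)(-0.40) = 0.5025
  C_23 = −[(0.95)(-0.45) − (-0.25)(-0.40)] = 0.5275
  C_31 = (-0.25)(-0.25) − (-0.05)(0.95) = 0.1100
  C_32 = −[(0.95)(-0.25) − (-0.05)(-0.05)] = 0.2400
  C_33 = (0.95)(0.95) − (-0.25)(-0.05) = 0.8900
det(I−A) = Σ_j (I−A)_1j·C_1j = (0.95)(0.4100) + (-0.25)(0.1275) + (-0.05)(0.4025) = 0.3375
adj(I−A) = Cᵀ =
  [ 0.4100   0.1600   0.1100]
  [ 0.1275   0.5025   0.2400]
  [ 0.4025   0.5275   0.8900]
(I − A)⁻¹ = adj(I−A) / det(I−A) ≈
  [   1.2148     0.4741     0.3259]
  [   0.3778     1.4889     0.7111]
  [   1.1926     1.5630     2.6370]
x = (I − A)⁻¹ d = adj(I−A)·d / det(I−A), with det(I−A) = 0.3375:
  x_1 = (0.4100·210 + 0.1600·200 + 0.1100·200) / 0.3375 = 140.10 / 0.3375 ≈ 415.111
  x_2 = (0.1275·210 + 0.5025·200 + 0.2400·200) / 0.3375 = 175.275 / 0.3375 ≈ 519.333
  x_3 = (0.4025·210 + 0.5275·200 + 0.8900·200) / 0.3375 = 368.025 / 0.3375 ≈ 1090.444

x_3 = 1090.444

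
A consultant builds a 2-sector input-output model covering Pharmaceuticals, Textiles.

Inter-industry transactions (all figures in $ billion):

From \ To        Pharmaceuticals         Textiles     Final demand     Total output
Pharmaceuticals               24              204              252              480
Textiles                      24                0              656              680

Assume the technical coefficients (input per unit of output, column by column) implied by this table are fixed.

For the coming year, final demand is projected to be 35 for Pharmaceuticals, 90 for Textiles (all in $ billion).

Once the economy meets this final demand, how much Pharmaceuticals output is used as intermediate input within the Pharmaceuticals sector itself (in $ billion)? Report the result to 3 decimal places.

Technical coefficients a_ij = z_ij / X_j:
  a_11 = 24/480 = 0.05, a_21 = 24/480 = 0.05
  a_12 = 204/680 = 0.30, a_22 = 0/680 = 0.00
I − A =
  [   0.95    -0.30]
  [  -0.05     1.00]
det(I−A) = (0.95)(1.00) − (-0.30)(-0.05) = 0.9350
adj(I−A) = [[1.00, 0.30], [0.05, 0.95]]
(I − A)⁻¹ = adj(I−A) / det(I−A) ≈
  [   1.0695     0.3209]
  [   0.0535     1.0160]
First solve x = (I − A)⁻¹ d = adj(I−A)·d / det(I−A); in particular x_1 = (1.00·35 + 0.30·90) / 0.9350 = 62.00 / 0.9350 ≈ 66.31016.
Intermediate flow from 1 to 1: z_11 = a_11 · x_1 = 0.05 × 62.00 / 0.9350 = 3.10 / 0.9350 ≈ 3.316.

z_11 = 3.316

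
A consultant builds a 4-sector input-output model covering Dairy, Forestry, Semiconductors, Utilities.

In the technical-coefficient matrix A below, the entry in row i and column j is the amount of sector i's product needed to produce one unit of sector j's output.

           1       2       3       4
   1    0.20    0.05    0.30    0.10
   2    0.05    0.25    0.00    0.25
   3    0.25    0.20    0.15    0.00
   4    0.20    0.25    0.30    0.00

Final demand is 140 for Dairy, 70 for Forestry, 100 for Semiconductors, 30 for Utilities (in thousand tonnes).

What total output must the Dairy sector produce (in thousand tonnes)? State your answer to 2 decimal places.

I − A =
  [   0.80    -0.05    -0.30    -0.10]
  [  -0.05     0.75     0.00    -0.25]
  [  -0.25    -0.20     0.85     0.00]
  [  -0.20    -0.25    -0.30     1.00]
Compute the cofactors C_ij = (−1)^(i+j)·(3×3 minor ij) of I−A; the adjugate is their transpose:
adj(I−A) = Cᵀ =
  [ 0.569375   0.129750   0.232500   0.089375]
  [ 0.103750   0.580500   0.091500   0.155500]
  [ 0.191875   0.174750   0.528750   0.062875]
  [ 0.197375   0.223500   0.228000   0.448625]
det(I−A) = Σ_j (I−A)_1j·C_1j = (0.80)(0.569375) + (-0.05)(0.103750) + (-0.30)(0.191875) + (-0.10)(0.197375) = 0.3730125
(I − A)⁻¹ = adj(I−A) / det(I−A) ≈
  [   1.5264     0.3478     0.6233     0.2396]
  [   0.2781     1.5562     0.2453     0.4169]
  [   0.5144     0.4685     1.4175     0.1686]
  [   0.5291     0.5992     0.6112     1.2027]
x = (I − A)⁻¹ d = adj(I−A)·d / det(I−A), with det(I−A) = 0.3730125:
  x_1 = (0.569375·140 + 0.129750·70 + 0.232500·100 + 0.089375·30) / 0.3730125 = 114.72625 / 0.3730125 ≈ 307.57
  x_2 = (0.103750·140 + 0.580500·70 + 0.091500·100 + 0.155500·30) / 0.3730125 = 68.975 / 0.3730125 ≈ 184.91
  x_3 = (0.191875·140 + 0.174750·70 + 0.528750·100 + 0.062875·30) / 0.3730125 = 93.85625 / 0.3730125 ≈ 251.62
  x_4 = (0.197375·140 + 0.223500·70 + 0.228000·100 + 0.448625·30) / 0.3730125 = 79.53625 / 0.3730125 ≈ 213.23

x_1 = 307.57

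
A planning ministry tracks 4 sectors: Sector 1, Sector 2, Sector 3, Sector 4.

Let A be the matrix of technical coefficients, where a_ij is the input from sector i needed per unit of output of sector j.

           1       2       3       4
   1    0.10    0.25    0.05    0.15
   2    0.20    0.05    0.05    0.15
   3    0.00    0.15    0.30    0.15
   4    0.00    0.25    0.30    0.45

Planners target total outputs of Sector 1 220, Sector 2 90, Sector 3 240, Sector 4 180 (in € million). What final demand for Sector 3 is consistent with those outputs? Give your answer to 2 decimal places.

I − A =
  [   0.90    -0.25    -0.05    -0.15]
  [  -0.20     0.95    -0.05    -0.15]
  [   0.00    -0.15     0.70    -0.15]
  [   0.00    -0.25    -0.30     0.55]
d = (I − A) x:
  d_1 = (+0.90)·220 + (-0.25)·90 + (-0.05)·240 + (-0.15)·180 = 136.50
  d_2 = (-0.20)·220 + (+0.95)·90 + (-0.05)·240 + (-0.15)·180 = 2.50
  d_3 = (+0.00)·220 + (-0.15)·90 + (+0.70)·240 + (-0.15)·180 = 127.50
  d_4 = (+0.00)·220 + (-0.25)·90 + (-0.30)·240 + (+0.55)·180 = 4.50

d_3 = 127.50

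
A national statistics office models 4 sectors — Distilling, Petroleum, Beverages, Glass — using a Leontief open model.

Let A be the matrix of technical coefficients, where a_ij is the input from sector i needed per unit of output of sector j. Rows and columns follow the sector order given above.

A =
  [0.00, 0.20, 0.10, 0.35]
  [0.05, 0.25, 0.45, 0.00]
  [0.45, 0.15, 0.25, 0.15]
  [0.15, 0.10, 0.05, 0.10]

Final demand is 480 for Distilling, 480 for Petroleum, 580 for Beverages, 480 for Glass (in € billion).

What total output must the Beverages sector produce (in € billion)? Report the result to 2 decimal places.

I − A =
  [   1.00    -0.20    -0.10    -0.35]
  [  -0.05     0.75    -0.45     0.00]
  [  -0.45    -0.15     0.75    -0.15]
  [  -0.15    -0.10    -0.05     0.90]
Compute the cofactors C_ij = (−1)^(i+j)·(3×3 minor ij) of I−A; the adjugate is their transpose:
adj(I−A) = Cᵀ =
  [ 0.433125   0.177375   0.177375   0.198000]
  [ 0.225750   0.577500   0.386750   0.152250]
  [ 0.328125   0.243375   0.624875   0.231750]
  [ 0.115500   0.107250   0.107250   0.412500]
det(I−A) = Σ_j (I−A)_1j·C_1j = (1.00)(0.433125) + (-0.20)(0.225750) + (-0.10)(0.328125) + (-0.35)(0.115500) = 0.3147375
(I − A)⁻¹ = adj(I−A) / det(I−A) ≈
  [   1.3761     0.5636     0.5636     0.6291]
  [   0.7173     1.8349     1.2288     0.4837]
  [   1.0425     0.7733     1.9854     0.7363]
  [   0.3670     0.3408     0.3408     1.3106]
x = (I − A)⁻¹ d = adj(I−A)·d / det(I−A), with det(I−A) = 0.3147375:
  x_1 = (0.433125·480 + 0.177375·480 + 0.177375·580 + 0.198000·480) / 0.3147375 = 490.9575 / 0.3147375 ≈ 1559.90
  x_2 = (0.225750·480 + 0.577500·480 + 0.386750·580 + 0.152250·480) / 0.3147375 = 682.955 / 0.3147375 ≈ 2169.92
  x_3 = (0.328125·480 + 0.243375·480 + 0.624875·580 + 0.231750·480) / 0.3147375 = 747.9875 / 0.3147375 ≈ 2376.54
  x_4 = (0.115500·480 + 0.107250·480 + 0.107250·580 + 0.412500·480) / 0.3147375 = 367.125 / 0.3147375 ≈ 1166.45

x_3 = 2376.54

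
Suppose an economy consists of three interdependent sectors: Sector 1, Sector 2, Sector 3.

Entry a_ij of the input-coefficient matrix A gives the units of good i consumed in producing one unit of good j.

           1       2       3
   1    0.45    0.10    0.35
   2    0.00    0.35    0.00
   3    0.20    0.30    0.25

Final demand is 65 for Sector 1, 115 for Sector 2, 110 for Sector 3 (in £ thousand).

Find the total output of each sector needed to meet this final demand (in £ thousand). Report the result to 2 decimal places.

x_1 = 347.73, x_2 = 176.92, x_3 = 310.16

I − A =
  [   0.55    -0.10    -0.35]
  [   0.00     0.65     0.00]
  [  -0.20    -0.30     0.75]
Cofactors of I−A, C_ij = (−1)^(i+j)·(minor ij) (rows/columns in the sector order above):
  C_11 = (0.65)(0.75) − (0.00)(-0.30) = 0.4875
  C_12 = −[(0.00)(0.75) − (0.00)(-0.20)] = 0.0000
  C_13 = (0.00)(-0.30) − (0.65)(-0.20) = 0.1300
  C_21 = −[(-0.10)(0.75) − (-0.35)(-0.30)] = 0.1800
  C_22 = (0.55)(0.75) − (-0.35)(-0.20) = 0.3425
  C_23 = −[(0.55)(-0.30) − (-0.10)(-0.20)] = 0.1850
  C_31 = (-0.10)(0.00) − (-0.35)(0.65) = 0.2275
  C_32 = −[(0.55)(0.00) − (-0.35)(0.00)] = 0.0000
  C_33 = (0.55)(0.65) − (-0.10)(0.00) = 0.3575
det(I−A) = Σ_j (I−A)_1j·C_1j = (0.55)(0.4875) + (-0.10)(0.0000) + (-0.35)(0.1300) = 0.222625
adj(I−A) = Cᵀ =
  [ 0.4875   0.1800   0.2275]
  [ 0.0000   0.3425   0.0000]
  [ 0.1300   0.1850   0.3575]
(I − A)⁻¹ = adj(I−A) / det(I−A) ≈
  [   2.1898     0.8085     1.0219]
  [   0.0000     1.5385     0.0000]
  [   0.5839     0.8310     1.6058]
x = (I − A)⁻¹ d = adj(I−A)·d / det(I−A), with det(I−A) = 0.222625:
  x_1 = (0.4875·65 + 0.1800·115 + 0.2275·110) / 0.222625 = 77.4125 / 0.222625 ≈ 347.73
  x_2 = (0.0000·65 + 0.3425·115 + 0.0000·110) / 0.222625 = 39.3875 / 0.222625 ≈ 176.92
  x_3 = (0.1300·65 + 0.1850·115 + 0.3575·110) / 0.222625 = 69.05 / 0.222625 ≈ 310.16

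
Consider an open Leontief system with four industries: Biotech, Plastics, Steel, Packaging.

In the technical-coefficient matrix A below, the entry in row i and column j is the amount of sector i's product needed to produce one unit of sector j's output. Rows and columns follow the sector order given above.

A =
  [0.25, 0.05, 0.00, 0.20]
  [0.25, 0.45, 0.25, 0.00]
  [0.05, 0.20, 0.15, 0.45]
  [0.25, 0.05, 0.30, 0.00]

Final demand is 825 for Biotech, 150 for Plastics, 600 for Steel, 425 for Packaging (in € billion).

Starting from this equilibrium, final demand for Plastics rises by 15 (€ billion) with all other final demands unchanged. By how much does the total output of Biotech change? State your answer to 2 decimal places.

Δx_1 = 3.93

I − A =
  [   0.75    -0.05     0.00    -0.20]
  [  -0.25     0.55    -0.25     0.00]
  [  -0.05    -0.20     0.85    -0.45]
  [  -0.25    -0.05    -0.30     1.00]
Compute the cofactors C_ij = (−1)^(i+j)·(3×3 minor ij) of I−A; the adjugate is their transpose:
adj(I−A) = Cᵀ =
  [ 0.337625   0.056250   0.048000   0.089125]
  [ 0.219375   0.490750   0.190000   0.129375]
  [ 0.145000   0.165500   0.370000   0.195500]
  [ 0.138875   0.088250   0.132500   0.301875]
det(I−A) = Σ_j (I−A)_1j·C_1j = (0.75)(0.337625) + (-0.05)(0.219375) + (0.00)(0.145000) + (-0.20)(0.138875) = 0.214475
(I − A)⁻¹ = adj(I−A) / det(I−A) ≈
  [   1.5742     0.2623     0.2238     0.4155]
  [   1.0228     2.2881     0.8859     0.6032]
  [   0.6761     0.7717     1.7251     0.9115]
  [   0.6475     0.4115     0.6178     1.4075]
Δx = (I − A)⁻¹ Δd with Δd having +15 in the Plastics component and 0 elsewhere.
So Δx_1 = L_12 · (+15), where L_12 = adj(I−A)_12 / det(I−A) = 0.056250 / 0.214475.
Δx_1 = 0.056250 × (+15) / 0.214475 = 0.84375 / 0.214475 ≈ 3.93.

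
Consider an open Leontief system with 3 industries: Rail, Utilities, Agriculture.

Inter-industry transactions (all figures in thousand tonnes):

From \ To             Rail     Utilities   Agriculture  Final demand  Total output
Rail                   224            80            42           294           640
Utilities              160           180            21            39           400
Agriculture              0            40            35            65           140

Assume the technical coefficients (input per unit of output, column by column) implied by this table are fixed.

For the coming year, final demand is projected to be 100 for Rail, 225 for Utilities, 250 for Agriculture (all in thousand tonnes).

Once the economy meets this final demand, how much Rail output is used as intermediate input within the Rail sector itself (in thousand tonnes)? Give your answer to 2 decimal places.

Technical coefficients a_ij = z_ij / X_j:
  a_RR = 224/640 = 0.35, a_UR = 160/640 = 0.25, a_AR = 0/640 = 0.00
  a_RU = 80/400 = 0.20, a_UU = 180/400 = 0.45, a_AU = 40/400 = 0.10
  a_RA = 42/140 = 0.30, a_UA = 21/140 = 0.15, a_AA = 35/140 = 0.25
I − A =
  [   0.65    -0.20    -0.30]
  [  -0.25     0.55    -0.15]
  [   0.00    -0.10     0.75]
Cofactors of I−A, C_ij = (−1)^(i+j)·(minor ij) (rows/columns in the sector order above):
  C_11 = (0.55)(0.75) − (-0.15)(-0.10) = 0.3975
  C_12 = −[(-0.25)(0.75) − (-0.15)(0.00)] = 0.1875
  C_13 = (-0.25)(-0.10) − (0.55)(0.00) = 0.0250
  C_21 = −[(-0.20)(0.75) − (-0.30)(-0.10)] = 0.1800
  C_22 = (0.65)(0.75) − (-0.30)(0.00) = 0.4875
  C_23 = −[(0.65)(-0.10) − (-0.20)(0.00)] = 0.0650
  C_31 = (-0.20)(-0.15) − (-0.30)(0.55) = 0.1950
  C_32 = −[(0.65)(-0.15) − (-0.30)(-0.25)] = 0.1725
  C_33 = (0.65)(0.55) − (-0.20)(-0.25) = 0.3075
det(I−A) = Σ_j (I−A)_1j·C_1j = (0.65)(0.3975) + (-0.20)(0.1875) + (-0.30)(0.0250) = 0.213375
adj(I−A) = Cᵀ =
  [ 0.3975   0.1800   0.1950]
  [ 0.1875   0.4875   0.1725]
  [ 0.0250   0.0650   0.3075]
(I − A)⁻¹ = adj(I−A) / det(I−A) ≈
  [   1.8629     0.8436     0.9139]
  [   0.8787     2.2847     0.8084]
  [   0.1172     0.3046     1.4411]
First solve x = (I − A)⁻¹ d = adj(I−A)·d / det(I−A); in particular x_R = (0.3975·100 + 0.1800·225 + 0.1950·250) / 0.213375 = 129.00 / 0.213375 ≈ 604.5694.
Intermediate flow from R to R: z_RR = a_RR · x_R = 0.35 × 129.00 / 0.213375 = 45.15 / 0.213375 ≈ 211.60.

z_RR = 211.60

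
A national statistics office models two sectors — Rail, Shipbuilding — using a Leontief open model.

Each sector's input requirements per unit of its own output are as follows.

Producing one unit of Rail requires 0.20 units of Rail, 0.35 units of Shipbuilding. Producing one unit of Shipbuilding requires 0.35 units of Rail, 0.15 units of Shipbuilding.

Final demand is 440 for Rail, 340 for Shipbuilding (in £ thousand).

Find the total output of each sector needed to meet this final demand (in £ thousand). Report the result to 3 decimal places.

I − A =
  [   0.80    -0.35]
  [  -0.35     0.85]
det(I−A) = (0.80)(0.85) − (-0.35)(-0.35) = 0.5575
adj(I−A) = [[0.85, 0.35], [0.35, 0.80]]
(I − A)⁻¹ = adj(I−A) / det(I−A) ≈
  [   1.5247     0.6278]
  [   0.6278     1.4350]
x = (I − A)⁻¹ d = adj(I−A)·d / det(I−A), with det(I−A) = 0.5575:
  x_1 = (0.85·440 + 0.35·340) / 0.5575 = 493.00 / 0.5575 ≈ 884.305
  x_2 = (0.35·440 + 0.80·340) / 0.5575 = 426.00 / 0.5575 ≈ 764.126

x_1 = 884.305, x_2 = 764.126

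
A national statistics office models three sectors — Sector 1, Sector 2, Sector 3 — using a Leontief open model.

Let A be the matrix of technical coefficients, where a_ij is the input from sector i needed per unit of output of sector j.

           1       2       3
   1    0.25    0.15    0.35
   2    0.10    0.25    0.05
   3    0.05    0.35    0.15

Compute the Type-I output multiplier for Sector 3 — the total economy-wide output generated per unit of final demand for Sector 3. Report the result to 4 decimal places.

I − A =
  [   0.75    -0.15    -0.35]
  [  -0.10     0.75    -0.05]
  [  -0.05    -0.35     0.85]
Cofactors of I−A, C_ij = (−1)^(i+j)·(minor ij) (rows/columns in the sector order above):
  C_11 = (0.75)(0.85) − (-0.05)(-0.35) = 0.6200
  C_12 = −[(-0.10)(0.85) − (-0.05)(-0.05)] = 0.0875
  C_13 = (-0.10)(-0.35) − (0.75)(-0.05) = 0.0725
  C_21 = −[(-0.15)(0.85) − (-0.35)(-0.35)] = 0.2500
  C_22 = (0.75)(0.85) − (-0.35)(-0.05) = 0.6200
  C_23 = −[(0.75)(-0.35) − (-0.15)(-0.05)] = 0.2700
  C_31 = (-0.15)(-0.05) − (-0.35)(0.75) = 0.2700
  C_32 = −[(0.75)(-0.05) − (-0.35)(-0.10)] = 0.0725
  C_33 = (0.75)(0.75) − (-0.15)(-0.10) = 0.5475
det(I−A) = Σ_j (I−A)_1j·C_1j = (0.75)(0.6200) + (-0.15)(0.0875) + (-0.35)(0.0725) = 0.4265
adj(I−A) = Cᵀ =
  [ 0.6200   0.2500   0.2700]
  [ 0.0875   0.6200   0.0725]
  [ 0.0725   0.2700   0.5475]
(I − A)⁻¹ = adj(I−A) / det(I−A) ≈
  [   1.45369     0.58617     0.63306]
  [   0.20516     1.45369     0.16999]
  [   0.16999     0.63306     1.28370]
The output multiplier for sector j is the column-j sum of the Leontief inverse (I − A)⁻¹ = adj(I−A) / det(I−A).
Column 3 of adj(I−A): (0.2700, 0.0725, 0.5475); det(I−A) = 0.4265.
m_3 = (0.2700 + 0.0725 + 0.5475) / 0.4265 = 0.89 / 0.4265 ≈ 2.0868.

m_3 = 2.0868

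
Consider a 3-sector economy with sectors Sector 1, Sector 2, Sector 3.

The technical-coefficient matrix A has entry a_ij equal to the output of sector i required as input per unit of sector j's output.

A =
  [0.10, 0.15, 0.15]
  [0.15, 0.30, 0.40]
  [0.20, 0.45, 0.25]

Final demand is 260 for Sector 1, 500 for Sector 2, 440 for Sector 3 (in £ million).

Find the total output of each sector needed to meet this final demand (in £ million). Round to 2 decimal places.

I − A =
  [   0.90    -0.15    -0.15]
  [  -0.15     0.70    -0.40]
  [  -0.20    -0.45     0.75]
Cofactors of I−A, C_ij = (−1)^(i+j)·(minor ij) (rows/columns in the sector order above):
  C_11 = (0.70)(0.75) − (-0.40)(-0.45) = 0.3450
  C_12 = −[(-0.15)(0.75) − (-0.40)(-0.20)] = 0.1925
  C_13 = (-0.15)(-0.45) − (0.70)(-0.20) = 0.2075
  C_21 = −[(-0.15)(0.75) − (-0.15)(-0.45)] = 0.1800
  C_22 = (0.90)(0.75) − (-0.15)(-0.20) = 0.6450
  C_23 = −[(0.90)(-0.45) − (-0.15)(-0.20)] = 0.4350
  C_31 = (-0.15)(-0.40) − (-0.15)(0.70) = 0.1650
  C_32 = −[(0.90)(-0.40) − (-0.15)(-0.15)] = 0.3825
  C_33 = (0.90)(0.70) − (-0.15)(-0.15) = 0.6075
det(I−A) = Σ_j (I−A)_1j·C_1j = (0.90)(0.3450) + (-0.15)(0.1925) + (-0.15)(0.2075) = 0.2505
adj(I−A) = Cᵀ =
  [ 0.3450   0.1800   0.1650]
  [ 0.1925   0.6450   0.3825]
  [ 0.2075   0.4350   0.6075]
(I − A)⁻¹ = adj(I−A) / det(I−A) ≈
  [   1.3772     0.7186     0.6587]
  [   0.7685     2.5749     1.5269]
  [   0.8283     1.7365     2.4251]
x = (I − A)⁻¹ d = adj(I−A)·d / det(I−A), with det(I−A) = 0.2505:
  x_1 = (0.3450·260 + 0.1800·500 + 0.1650·440) / 0.2505 = 252.30 / 0.2505 ≈ 1007.19
  x_2 = (0.1925·260 + 0.6450·500 + 0.3825·440) / 0.2505 = 540.85 / 0.2505 ≈ 2159.08
  x_3 = (0.2075·260 + 0.4350·500 + 0.6075·440) / 0.2505 = 538.75 / 0.2505 ≈ 2150.70

x_1 = 1007.19, x_2 = 2159.08, x_3 = 2150.70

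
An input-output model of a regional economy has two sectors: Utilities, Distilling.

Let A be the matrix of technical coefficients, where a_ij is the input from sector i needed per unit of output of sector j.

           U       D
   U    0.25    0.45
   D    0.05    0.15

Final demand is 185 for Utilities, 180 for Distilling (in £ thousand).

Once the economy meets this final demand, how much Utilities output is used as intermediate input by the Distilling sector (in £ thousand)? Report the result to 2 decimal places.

z_UD = 105.55

I − A =
  [   0.75    -0.45]
  [  -0.05     0.85]
det(I−A) = (0.75)(0.85) − (-0.45)(-0.05) = 0.6150
adj(I−A) = [[0.85, 0.45], [0.05, 0.75]]
(I − A)⁻¹ = adj(I−A) / det(I−A) ≈
  [   1.3821     0.7317]
  [   0.0813     1.2195]
First solve x = (I − A)⁻¹ d = adj(I−A)·d / det(I−A); in particular x_D = (0.05·185 + 0.75·180) / 0.6150 = 144.25 / 0.6150 ≈ 234.5528.
Intermediate flow from U to D: z_UD = a_UD · x_D = 0.45 × 144.25 / 0.6150 = 64.9125 / 0.6150 ≈ 105.55.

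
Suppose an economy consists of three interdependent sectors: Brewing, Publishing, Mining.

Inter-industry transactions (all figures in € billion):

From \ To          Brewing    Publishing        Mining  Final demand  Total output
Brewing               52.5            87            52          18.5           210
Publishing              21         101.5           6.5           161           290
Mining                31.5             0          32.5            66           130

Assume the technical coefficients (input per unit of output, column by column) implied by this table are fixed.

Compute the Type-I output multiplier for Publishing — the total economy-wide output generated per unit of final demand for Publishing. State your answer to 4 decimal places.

m_2 = 2.5590

Technical coefficients a_ij = z_ij / X_j:
  a_11 = 52.5/210 = 0.25, a_21 = 21/210 = 0.10, a_31 = 31.5/210 = 0.15
  a_12 = 87/290 = 0.30, a_22 = 101.5/290 = 0.35, a_32 = 0/290 = 0.00
  a_13 = 52/130 = 0.40, a_23 = 6.5/130 = 0.05, a_33 = 32.5/130 = 0.25
I − A =
  [   0.75    -0.30    -0.40]
  [  -0.10     0.65    -0.05]
  [  -0.15     0.00     0.75]
Cofactors of I−A, C_ij = (−1)^(i+j)·(minor ij) (rows/columns in the sector order above):
  C_11 = (0.65)(0.75) − (-0.05)(0.00) = 0.4875
  C_12 = −[(-0.10)(0.75) − (-0.05)(-0.15)] = 0.0825
  C_13 = (-0.10)(0.00) − (0.65)(-0.15) = 0.0975
  C_21 = −[(-0.30)(0.75) − (-0.40)(0.00)] = 0.2250
  C_22 = (0.75)(0.75) − (-0.40)(-0.15) = 0.5025
  C_23 = −[(0.75)(0.00) − (-0.30)(-0.15)] = 0.0450
  C_31 = (-0.30)(-0.05) − (-0.40)(0.65) = 0.2750
  C_32 = −[(0.75)(-0.05) − (-0.40)(-0.10)] = 0.0775
  C_33 = (0.75)(0.65) − (-0.30)(-0.10) = 0.4575
det(I−A) = Σ_j (I−A)_1j·C_1j = (0.75)(0.4875) + (-0.30)(0.0825) + (-0.40)(0.0975) = 0.301875
adj(I−A) = Cᵀ =
  [ 0.4875   0.2250   0.2750]
  [ 0.0825   0.5025   0.0775]
  [ 0.0975   0.0450   0.4575]
(I − A)⁻¹ = adj(I−A) / det(I−A) ≈
  [   1.61491     0.74534     0.91097]
  [   0.27329     1.66460     0.25673]
  [   0.32298     0.14907     1.51553]
The output multiplier for sector j is the column-j sum of the Leontief inverse (I − A)⁻¹ = adj(I−A) / det(I−A).
Column 2 of adj(I−A): (0.2250, 0.5025, 0.0450); det(I−A) = 0.301875.
m_2 = (0.2250 + 0.5025 + 0.0450) / 0.301875 = 0.7725 / 0.301875 ≈ 2.5590.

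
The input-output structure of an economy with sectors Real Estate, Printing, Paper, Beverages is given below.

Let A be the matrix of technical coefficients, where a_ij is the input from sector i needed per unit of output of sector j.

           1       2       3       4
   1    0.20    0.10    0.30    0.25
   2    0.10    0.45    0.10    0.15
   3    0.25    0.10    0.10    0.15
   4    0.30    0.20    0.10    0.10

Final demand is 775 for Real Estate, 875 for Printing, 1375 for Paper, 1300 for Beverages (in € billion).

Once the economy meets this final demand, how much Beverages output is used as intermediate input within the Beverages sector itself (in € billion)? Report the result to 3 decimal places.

z_44 = 424.858

I − A =
  [   0.80    -0.10    -0.30    -0.25]
  [  -0.10     0.55    -0.10    -0.15]
  [  -0.25    -0.10     0.90    -0.15]
  [  -0.30    -0.20    -0.10     0.90]
Compute the cofactors C_ij = (−1)^(i+j)·(3×3 minor ij) of I−A; the adjugate is their transpose:
adj(I−A) = Cᵀ =
  [ 0.396750   0.163000   0.168750   0.165500]
  [ 0.150750   0.481250   0.119500   0.142000]
  [ 0.157500   0.128000   0.312250   0.117125]
  [ 0.183250   0.175500   0.117500   0.332250]
det(I−A) = Σ_j (I−A)_1j·C_1j = (0.80)(0.396750) + (-0.10)(0.150750) + (-0.30)(0.157500) + (-0.25)(0.183250) = 0.2092625
(I − A)⁻¹ = adj(I−A) / det(I−A) ≈
  [   1.8959     0.7789     0.8064     0.7909]
  [   0.7204     2.2997     0.5711     0.6786]
  [   0.7526     0.6117     1.4921     0.5597]
  [   0.8757     0.8387     0.5615     1.5877]
First solve x = (I − A)⁻¹ d = adj(I−A)·d / det(I−A); in particular x_4 = (0.183250·775 + 0.175500·875 + 0.117500·1375 + 0.332250·1300) / 0.2092625 = 889.06875 / 0.2092625 ≈ 4248.58133.
Intermediate flow from 4 to 4: z_44 = a_44 · x_4 = 0.10 × 889.06875 / 0.2092625 = 88.906875 / 0.2092625 ≈ 424.858.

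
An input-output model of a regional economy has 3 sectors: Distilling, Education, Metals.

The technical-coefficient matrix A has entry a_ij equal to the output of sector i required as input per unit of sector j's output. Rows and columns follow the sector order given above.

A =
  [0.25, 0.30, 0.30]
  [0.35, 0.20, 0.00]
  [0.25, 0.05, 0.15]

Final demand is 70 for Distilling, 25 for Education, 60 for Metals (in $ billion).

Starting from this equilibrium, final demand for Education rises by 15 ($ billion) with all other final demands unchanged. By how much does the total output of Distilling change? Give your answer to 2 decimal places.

I − A =
  [   0.75    -0.30    -0.30]
  [  -0.35     0.80     0.00]
  [  -0.25    -0.05     0.85]
Cofactors of I−A, C_ij = (−1)^(i+j)·(minor ij) (rows/columns in the sector order above):
  C_11 = (0.80)(0.85) − (0.00)(-0.05) = 0.6800
  C_12 = −[(-0.35)(0.85) − (0.00)(-0.25)] = 0.2975
  C_13 = (-0.35)(-0.05) − (0.80)(-0.25) = 0.2175
  C_21 = −[(-0.30)(0.85) − (-0.30)(-0.05)] = 0.2700
  C_22 = (0.75)(0.85) − (-0.30)(-0.25) = 0.5625
  C_23 = −[(0.75)(-0.05) − (-0.30)(-0.25)] = 0.1125
  C_31 = (-0.30)(0.00) − (-0.30)(0.80) = 0.2400
  C_32 = −[(0.75)(0.00) − (-0.30)(-0.35)] = 0.1050
  C_33 = (0.75)(0.80) − (-0.30)(-0.35) = 0.4950
det(I−A) = Σ_j (I−A)_1j·C_1j = (0.75)(0.6800) + (-0.30)(0.2975) + (-0.30)(0.2175) = 0.3555
adj(I−A) = Cᵀ =
  [ 0.6800   0.2700   0.2400]
  [ 0.2975   0.5625   0.1050]
  [ 0.2175   0.1125   0.4950]
(I − A)⁻¹ = adj(I−A) / det(I−A) ≈
  [   1.9128     0.7595     0.6751]
  [   0.8368     1.5823     0.2954]
  [   0.6118     0.3165     1.3924]
Δx = (I − A)⁻¹ Δd with Δd having +15 in the Education component and 0 elsewhere.
So Δx_D = L_DE · (+15), where L_DE = adj(I−A)_DE / det(I−A) = 0.2700 / 0.3555.
Δx_D = 0.2700 × (+15) / 0.3555 = 4.05 / 0.3555 ≈ 11.39.

Δx_D = 11.39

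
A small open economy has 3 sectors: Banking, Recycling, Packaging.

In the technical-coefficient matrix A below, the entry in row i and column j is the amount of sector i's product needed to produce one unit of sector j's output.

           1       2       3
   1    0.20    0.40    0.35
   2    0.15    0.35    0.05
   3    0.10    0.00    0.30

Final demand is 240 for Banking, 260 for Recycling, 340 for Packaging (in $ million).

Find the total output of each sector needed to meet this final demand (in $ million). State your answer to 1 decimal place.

x_1 = 895.4, x_2 = 653.8, x_3 = 613.6

I − A =
  [   0.80    -0.40    -0.35]
  [  -0.15     0.65    -0.05]
  [  -0.10     0.00     0.70]
Cofactors of I−A, C_ij = (−1)^(i+j)·(minor ij) (rows/columns in the sector order above):
  C_11 = (0.65)(0.70) − (-0.05)(0.00) = 0.4550
  C_12 = −[(-0.15)(0.70) − (-0.05)(-0.10)] = 0.1100
  C_13 = (-0.15)(0.00) − (0.65)(-0.10) = 0.0650
  C_21 = −[(-0.40)(0.70) − (-0.35)(0.00)] = 0.2800
  C_22 = (0.80)(0.70) − (-0.35)(-0.10) = 0.5250
  C_23 = −[(0.80)(0.00) − (-0.40)(-0.10)] = 0.0400
  C_31 = (-0.40)(-0.05) − (-0.35)(0.65) = 0.2475
  C_32 = −[(0.80)(-0.05) − (-0.35)(-0.15)] = 0.0925
  C_33 = (0.80)(0.65) − (-0.40)(-0.15) = 0.4600
det(I−A) = Σ_j (I−A)_1j·C_1j = (0.80)(0.4550) + (-0.40)(0.1100) + (-0.35)(0.0650) = 0.29725
adj(I−A) = Cᵀ =
  [ 0.4550   0.2800   0.2475]
  [ 0.1100   0.5250   0.0925]
  [ 0.0650   0.0400   0.4600]
(I − A)⁻¹ = adj(I−A) / det(I−A) ≈
  [   1.5307     0.9420     0.8326]
  [   0.3701     1.7662     0.3112]
  [   0.2187     0.1346     1.5475]
x = (I − A)⁻¹ d = adj(I−A)·d / det(I−A), with det(I−A) = 0.29725:
  x_1 = (0.4550·240 + 0.2800·260 + 0.2475·340) / 0.29725 = 266.15 / 0.29725 ≈ 895.4
  x_2 = (0.1100·240 + 0.5250·260 + 0.0925·340) / 0.29725 = 194.35 / 0.29725 ≈ 653.8
  x_3 = (0.0650·240 + 0.0400·260 + 0.4600·340) / 0.29725 = 182.40 / 0.29725 ≈ 613.6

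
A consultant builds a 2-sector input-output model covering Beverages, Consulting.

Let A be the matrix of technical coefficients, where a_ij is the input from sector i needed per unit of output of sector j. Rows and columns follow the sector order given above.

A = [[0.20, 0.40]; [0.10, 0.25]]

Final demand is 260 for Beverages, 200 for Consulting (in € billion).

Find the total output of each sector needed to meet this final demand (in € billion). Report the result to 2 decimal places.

I − A =
  [   0.80    -0.40]
  [  -0.10     0.75]
det(I−A) = (0.80)(0.75) − (-0.40)(-0.10) = 0.5600
adj(I−A) = [[0.75, 0.40], [0.10, 0.80]]
(I − A)⁻¹ = adj(I−A) / det(I−A) ≈
  [   1.3393     0.7143]
  [   0.1786     1.4286]
x = (I − A)⁻¹ d = adj(I−A)·d / det(I−A), with det(I−A) = 0.5600:
  x_B = (0.75·260 + 0.40·200) / 0.5600 = 275.00 / 0.5600 ≈ 491.07
  x_C = (0.10·260 + 0.80·200) / 0.5600 = 186.00 / 0.5600 ≈ 332.14

x_B = 491.07, x_C = 332.14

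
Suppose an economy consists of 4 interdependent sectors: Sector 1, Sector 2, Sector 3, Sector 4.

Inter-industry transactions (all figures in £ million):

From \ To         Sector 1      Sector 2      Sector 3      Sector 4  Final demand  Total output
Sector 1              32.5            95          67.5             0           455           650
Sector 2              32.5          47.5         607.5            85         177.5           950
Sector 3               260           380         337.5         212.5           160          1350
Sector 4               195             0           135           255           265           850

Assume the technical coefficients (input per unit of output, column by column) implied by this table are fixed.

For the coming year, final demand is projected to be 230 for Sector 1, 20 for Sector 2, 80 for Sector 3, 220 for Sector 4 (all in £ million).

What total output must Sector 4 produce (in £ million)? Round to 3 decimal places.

Technical coefficients a_ij = z_ij / X_j:
  a_11 = 32.5/650 = 0.05, a_21 = 32.5/650 = 0.05, a_31 = 260/650 = 0.40, a_41 = 195/650 = 0.30
  a_12 = 95/950 = 0.10, a_22 = 47.5/950 = 0.05, a_32 = 380/950 = 0.40, a_42 = 0/950 = 0.00
  a_13 = 67.5/1350 = 0.05, a_23 = 607.5/1350 = 0.45, a_33 = 337.5/1350 = 0.25, a_43 = 135/1350 = 0.10
  a_14 = 0/850 = 0.00, a_24 = 85/850 = 0.10, a_34 = 212.5/850 = 0.25, a_44 = 255/850 = 0.30
I − A =
  [   0.95    -0.10    -0.05     0.00]
  [  -0.05     0.95    -0.45    -0.10]
  [  -0.40    -0.40     0.75    -0.25]
  [  -0.30     0.00    -0.10     0.70]
Compute the cofactors C_ij = (−1)^(i+j)·(3×3 minor ij) of I−A; the adjugate is their transpose:
adj(I−A) = Cᵀ =
  [ 0.345000   0.064000   0.065750   0.032625]
  [ 0.211250   0.457250   0.312000   0.176750]
  [ 0.363250   0.301500   0.625250   0.266375]
  [ 0.199750   0.070500   0.117500   0.464125]
det(I−A) = Σ_j (I−A)_1j·C_1j = (0.95)(0.345000) + (-0.10)(0.211250) + (-0.05)(0.363250) + (0.00)(0.199750) = 0.2884625
(I − A)⁻¹ = adj(I−A) / det(I−A) ≈
  [   1.1960     0.2219     0.2279     0.1131]
  [   0.7323     1.5851     1.0816     0.6127]
  [   1.2593     1.0452     2.1675     0.9234]
  [   0.6925     0.2444     0.4073     1.6090]
x = (I − A)⁻¹ d = adj(I−A)·d / det(I−A), with det(I−A) = 0.2884625:
  x_1 = (0.345000·230 + 0.064000·20 + 0.065750·80 + 0.032625·220) / 0.2884625 = 93.0675 / 0.2884625 ≈ 322.633
  x_2 = (0.211250·230 + 0.457250·20 + 0.312000·80 + 0.176750·220) / 0.2884625 = 121.5775 / 0.2884625 ≈ 421.467
  x_3 = (0.363250·230 + 0.301500·20 + 0.625250·80 + 0.266375·220) / 0.2884625 = 198.20 / 0.2884625 ≈ 687.091
  x_4 = (0.199750·230 + 0.070500·20 + 0.117500·80 + 0.464125·220) / 0.2884625 = 158.86 / 0.2884625 ≈ 550.713

x_4 = 550.713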